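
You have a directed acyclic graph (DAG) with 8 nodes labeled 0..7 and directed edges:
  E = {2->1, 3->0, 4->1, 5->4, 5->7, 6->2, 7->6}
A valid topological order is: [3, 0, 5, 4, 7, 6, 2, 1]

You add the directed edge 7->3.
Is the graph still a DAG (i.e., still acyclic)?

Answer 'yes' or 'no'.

Answer: yes

Derivation:
Given toposort: [3, 0, 5, 4, 7, 6, 2, 1]
Position of 7: index 4; position of 3: index 0
New edge 7->3: backward (u after v in old order)
Backward edge: old toposort is now invalid. Check if this creates a cycle.
Does 3 already reach 7? Reachable from 3: [0, 3]. NO -> still a DAG (reorder needed).
Still a DAG? yes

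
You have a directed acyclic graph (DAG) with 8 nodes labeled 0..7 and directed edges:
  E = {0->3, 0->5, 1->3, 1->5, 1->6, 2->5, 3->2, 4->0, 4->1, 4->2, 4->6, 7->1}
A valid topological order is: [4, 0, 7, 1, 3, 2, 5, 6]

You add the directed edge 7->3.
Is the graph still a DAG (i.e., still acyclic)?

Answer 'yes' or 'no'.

Answer: yes

Derivation:
Given toposort: [4, 0, 7, 1, 3, 2, 5, 6]
Position of 7: index 2; position of 3: index 4
New edge 7->3: forward
Forward edge: respects the existing order. Still a DAG, same toposort still valid.
Still a DAG? yes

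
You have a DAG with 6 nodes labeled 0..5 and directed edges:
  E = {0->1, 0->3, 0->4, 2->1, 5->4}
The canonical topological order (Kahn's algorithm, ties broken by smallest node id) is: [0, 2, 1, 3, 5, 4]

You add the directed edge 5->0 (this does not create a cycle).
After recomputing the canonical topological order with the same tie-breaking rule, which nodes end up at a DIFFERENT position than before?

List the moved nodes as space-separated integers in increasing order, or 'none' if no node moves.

Old toposort: [0, 2, 1, 3, 5, 4]
Added edge 5->0
Recompute Kahn (smallest-id tiebreak):
  initial in-degrees: [1, 2, 0, 1, 2, 0]
  ready (indeg=0): [2, 5]
  pop 2: indeg[1]->1 | ready=[5] | order so far=[2]
  pop 5: indeg[0]->0; indeg[4]->1 | ready=[0] | order so far=[2, 5]
  pop 0: indeg[1]->0; indeg[3]->0; indeg[4]->0 | ready=[1, 3, 4] | order so far=[2, 5, 0]
  pop 1: no out-edges | ready=[3, 4] | order so far=[2, 5, 0, 1]
  pop 3: no out-edges | ready=[4] | order so far=[2, 5, 0, 1, 3]
  pop 4: no out-edges | ready=[] | order so far=[2, 5, 0, 1, 3, 4]
New canonical toposort: [2, 5, 0, 1, 3, 4]
Compare positions:
  Node 0: index 0 -> 2 (moved)
  Node 1: index 2 -> 3 (moved)
  Node 2: index 1 -> 0 (moved)
  Node 3: index 3 -> 4 (moved)
  Node 4: index 5 -> 5 (same)
  Node 5: index 4 -> 1 (moved)
Nodes that changed position: 0 1 2 3 5

Answer: 0 1 2 3 5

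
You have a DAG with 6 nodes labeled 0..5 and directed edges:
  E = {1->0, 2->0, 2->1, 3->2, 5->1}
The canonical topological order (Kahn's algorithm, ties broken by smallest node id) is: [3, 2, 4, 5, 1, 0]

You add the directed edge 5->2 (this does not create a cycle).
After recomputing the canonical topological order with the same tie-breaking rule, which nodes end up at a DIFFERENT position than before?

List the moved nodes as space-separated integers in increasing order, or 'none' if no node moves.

Old toposort: [3, 2, 4, 5, 1, 0]
Added edge 5->2
Recompute Kahn (smallest-id tiebreak):
  initial in-degrees: [2, 2, 2, 0, 0, 0]
  ready (indeg=0): [3, 4, 5]
  pop 3: indeg[2]->1 | ready=[4, 5] | order so far=[3]
  pop 4: no out-edges | ready=[5] | order so far=[3, 4]
  pop 5: indeg[1]->1; indeg[2]->0 | ready=[2] | order so far=[3, 4, 5]
  pop 2: indeg[0]->1; indeg[1]->0 | ready=[1] | order so far=[3, 4, 5, 2]
  pop 1: indeg[0]->0 | ready=[0] | order so far=[3, 4, 5, 2, 1]
  pop 0: no out-edges | ready=[] | order so far=[3, 4, 5, 2, 1, 0]
New canonical toposort: [3, 4, 5, 2, 1, 0]
Compare positions:
  Node 0: index 5 -> 5 (same)
  Node 1: index 4 -> 4 (same)
  Node 2: index 1 -> 3 (moved)
  Node 3: index 0 -> 0 (same)
  Node 4: index 2 -> 1 (moved)
  Node 5: index 3 -> 2 (moved)
Nodes that changed position: 2 4 5

Answer: 2 4 5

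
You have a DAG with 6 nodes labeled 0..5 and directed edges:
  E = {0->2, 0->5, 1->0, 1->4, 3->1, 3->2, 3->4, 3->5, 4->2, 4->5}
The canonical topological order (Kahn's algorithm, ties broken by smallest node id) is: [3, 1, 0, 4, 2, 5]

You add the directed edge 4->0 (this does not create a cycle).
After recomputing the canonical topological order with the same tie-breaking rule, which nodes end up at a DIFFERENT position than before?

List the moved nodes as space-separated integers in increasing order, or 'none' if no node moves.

Answer: 0 4

Derivation:
Old toposort: [3, 1, 0, 4, 2, 5]
Added edge 4->0
Recompute Kahn (smallest-id tiebreak):
  initial in-degrees: [2, 1, 3, 0, 2, 3]
  ready (indeg=0): [3]
  pop 3: indeg[1]->0; indeg[2]->2; indeg[4]->1; indeg[5]->2 | ready=[1] | order so far=[3]
  pop 1: indeg[0]->1; indeg[4]->0 | ready=[4] | order so far=[3, 1]
  pop 4: indeg[0]->0; indeg[2]->1; indeg[5]->1 | ready=[0] | order so far=[3, 1, 4]
  pop 0: indeg[2]->0; indeg[5]->0 | ready=[2, 5] | order so far=[3, 1, 4, 0]
  pop 2: no out-edges | ready=[5] | order so far=[3, 1, 4, 0, 2]
  pop 5: no out-edges | ready=[] | order so far=[3, 1, 4, 0, 2, 5]
New canonical toposort: [3, 1, 4, 0, 2, 5]
Compare positions:
  Node 0: index 2 -> 3 (moved)
  Node 1: index 1 -> 1 (same)
  Node 2: index 4 -> 4 (same)
  Node 3: index 0 -> 0 (same)
  Node 4: index 3 -> 2 (moved)
  Node 5: index 5 -> 5 (same)
Nodes that changed position: 0 4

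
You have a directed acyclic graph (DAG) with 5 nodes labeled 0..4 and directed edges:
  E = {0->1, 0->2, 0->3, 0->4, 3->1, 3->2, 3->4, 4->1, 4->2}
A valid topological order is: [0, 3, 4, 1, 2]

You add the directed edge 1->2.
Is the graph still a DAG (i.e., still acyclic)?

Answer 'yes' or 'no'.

Answer: yes

Derivation:
Given toposort: [0, 3, 4, 1, 2]
Position of 1: index 3; position of 2: index 4
New edge 1->2: forward
Forward edge: respects the existing order. Still a DAG, same toposort still valid.
Still a DAG? yes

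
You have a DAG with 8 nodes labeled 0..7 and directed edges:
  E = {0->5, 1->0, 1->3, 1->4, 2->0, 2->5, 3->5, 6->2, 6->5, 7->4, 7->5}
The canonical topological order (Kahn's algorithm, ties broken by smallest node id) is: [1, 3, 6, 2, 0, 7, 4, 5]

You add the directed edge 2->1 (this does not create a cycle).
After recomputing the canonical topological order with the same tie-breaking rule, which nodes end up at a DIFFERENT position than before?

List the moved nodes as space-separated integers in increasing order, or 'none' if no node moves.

Old toposort: [1, 3, 6, 2, 0, 7, 4, 5]
Added edge 2->1
Recompute Kahn (smallest-id tiebreak):
  initial in-degrees: [2, 1, 1, 1, 2, 5, 0, 0]
  ready (indeg=0): [6, 7]
  pop 6: indeg[2]->0; indeg[5]->4 | ready=[2, 7] | order so far=[6]
  pop 2: indeg[0]->1; indeg[1]->0; indeg[5]->3 | ready=[1, 7] | order so far=[6, 2]
  pop 1: indeg[0]->0; indeg[3]->0; indeg[4]->1 | ready=[0, 3, 7] | order so far=[6, 2, 1]
  pop 0: indeg[5]->2 | ready=[3, 7] | order so far=[6, 2, 1, 0]
  pop 3: indeg[5]->1 | ready=[7] | order so far=[6, 2, 1, 0, 3]
  pop 7: indeg[4]->0; indeg[5]->0 | ready=[4, 5] | order so far=[6, 2, 1, 0, 3, 7]
  pop 4: no out-edges | ready=[5] | order so far=[6, 2, 1, 0, 3, 7, 4]
  pop 5: no out-edges | ready=[] | order so far=[6, 2, 1, 0, 3, 7, 4, 5]
New canonical toposort: [6, 2, 1, 0, 3, 7, 4, 5]
Compare positions:
  Node 0: index 4 -> 3 (moved)
  Node 1: index 0 -> 2 (moved)
  Node 2: index 3 -> 1 (moved)
  Node 3: index 1 -> 4 (moved)
  Node 4: index 6 -> 6 (same)
  Node 5: index 7 -> 7 (same)
  Node 6: index 2 -> 0 (moved)
  Node 7: index 5 -> 5 (same)
Nodes that changed position: 0 1 2 3 6

Answer: 0 1 2 3 6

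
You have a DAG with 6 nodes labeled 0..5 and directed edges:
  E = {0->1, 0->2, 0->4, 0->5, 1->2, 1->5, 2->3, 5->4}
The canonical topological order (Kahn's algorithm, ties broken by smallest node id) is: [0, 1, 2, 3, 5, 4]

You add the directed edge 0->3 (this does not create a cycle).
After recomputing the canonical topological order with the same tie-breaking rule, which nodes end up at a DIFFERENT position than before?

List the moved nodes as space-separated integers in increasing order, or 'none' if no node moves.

Old toposort: [0, 1, 2, 3, 5, 4]
Added edge 0->3
Recompute Kahn (smallest-id tiebreak):
  initial in-degrees: [0, 1, 2, 2, 2, 2]
  ready (indeg=0): [0]
  pop 0: indeg[1]->0; indeg[2]->1; indeg[3]->1; indeg[4]->1; indeg[5]->1 | ready=[1] | order so far=[0]
  pop 1: indeg[2]->0; indeg[5]->0 | ready=[2, 5] | order so far=[0, 1]
  pop 2: indeg[3]->0 | ready=[3, 5] | order so far=[0, 1, 2]
  pop 3: no out-edges | ready=[5] | order so far=[0, 1, 2, 3]
  pop 5: indeg[4]->0 | ready=[4] | order so far=[0, 1, 2, 3, 5]
  pop 4: no out-edges | ready=[] | order so far=[0, 1, 2, 3, 5, 4]
New canonical toposort: [0, 1, 2, 3, 5, 4]
Compare positions:
  Node 0: index 0 -> 0 (same)
  Node 1: index 1 -> 1 (same)
  Node 2: index 2 -> 2 (same)
  Node 3: index 3 -> 3 (same)
  Node 4: index 5 -> 5 (same)
  Node 5: index 4 -> 4 (same)
Nodes that changed position: none

Answer: none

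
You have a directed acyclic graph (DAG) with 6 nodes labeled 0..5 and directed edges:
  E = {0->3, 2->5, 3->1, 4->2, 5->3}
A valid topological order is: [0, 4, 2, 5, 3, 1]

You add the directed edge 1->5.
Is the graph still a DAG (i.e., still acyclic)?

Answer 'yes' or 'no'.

Answer: no

Derivation:
Given toposort: [0, 4, 2, 5, 3, 1]
Position of 1: index 5; position of 5: index 3
New edge 1->5: backward (u after v in old order)
Backward edge: old toposort is now invalid. Check if this creates a cycle.
Does 5 already reach 1? Reachable from 5: [1, 3, 5]. YES -> cycle!
Still a DAG? no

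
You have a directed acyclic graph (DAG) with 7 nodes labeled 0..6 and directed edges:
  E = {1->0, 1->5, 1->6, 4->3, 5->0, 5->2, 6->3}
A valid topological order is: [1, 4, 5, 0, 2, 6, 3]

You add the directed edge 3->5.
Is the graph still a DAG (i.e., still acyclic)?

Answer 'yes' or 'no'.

Answer: yes

Derivation:
Given toposort: [1, 4, 5, 0, 2, 6, 3]
Position of 3: index 6; position of 5: index 2
New edge 3->5: backward (u after v in old order)
Backward edge: old toposort is now invalid. Check if this creates a cycle.
Does 5 already reach 3? Reachable from 5: [0, 2, 5]. NO -> still a DAG (reorder needed).
Still a DAG? yes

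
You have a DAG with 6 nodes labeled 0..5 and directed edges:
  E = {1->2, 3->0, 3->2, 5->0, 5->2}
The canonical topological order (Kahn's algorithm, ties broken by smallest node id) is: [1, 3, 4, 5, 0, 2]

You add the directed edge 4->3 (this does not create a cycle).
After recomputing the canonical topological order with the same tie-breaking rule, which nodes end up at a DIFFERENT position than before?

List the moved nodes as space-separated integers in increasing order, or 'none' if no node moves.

Answer: 3 4

Derivation:
Old toposort: [1, 3, 4, 5, 0, 2]
Added edge 4->3
Recompute Kahn (smallest-id tiebreak):
  initial in-degrees: [2, 0, 3, 1, 0, 0]
  ready (indeg=0): [1, 4, 5]
  pop 1: indeg[2]->2 | ready=[4, 5] | order so far=[1]
  pop 4: indeg[3]->0 | ready=[3, 5] | order so far=[1, 4]
  pop 3: indeg[0]->1; indeg[2]->1 | ready=[5] | order so far=[1, 4, 3]
  pop 5: indeg[0]->0; indeg[2]->0 | ready=[0, 2] | order so far=[1, 4, 3, 5]
  pop 0: no out-edges | ready=[2] | order so far=[1, 4, 3, 5, 0]
  pop 2: no out-edges | ready=[] | order so far=[1, 4, 3, 5, 0, 2]
New canonical toposort: [1, 4, 3, 5, 0, 2]
Compare positions:
  Node 0: index 4 -> 4 (same)
  Node 1: index 0 -> 0 (same)
  Node 2: index 5 -> 5 (same)
  Node 3: index 1 -> 2 (moved)
  Node 4: index 2 -> 1 (moved)
  Node 5: index 3 -> 3 (same)
Nodes that changed position: 3 4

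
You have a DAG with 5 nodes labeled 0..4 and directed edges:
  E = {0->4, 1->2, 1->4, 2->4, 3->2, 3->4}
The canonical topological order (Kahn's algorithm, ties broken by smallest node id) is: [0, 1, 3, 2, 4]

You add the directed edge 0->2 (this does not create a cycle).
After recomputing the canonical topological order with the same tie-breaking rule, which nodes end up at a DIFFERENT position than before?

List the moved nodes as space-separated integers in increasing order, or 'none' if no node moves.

Old toposort: [0, 1, 3, 2, 4]
Added edge 0->2
Recompute Kahn (smallest-id tiebreak):
  initial in-degrees: [0, 0, 3, 0, 4]
  ready (indeg=0): [0, 1, 3]
  pop 0: indeg[2]->2; indeg[4]->3 | ready=[1, 3] | order so far=[0]
  pop 1: indeg[2]->1; indeg[4]->2 | ready=[3] | order so far=[0, 1]
  pop 3: indeg[2]->0; indeg[4]->1 | ready=[2] | order so far=[0, 1, 3]
  pop 2: indeg[4]->0 | ready=[4] | order so far=[0, 1, 3, 2]
  pop 4: no out-edges | ready=[] | order so far=[0, 1, 3, 2, 4]
New canonical toposort: [0, 1, 3, 2, 4]
Compare positions:
  Node 0: index 0 -> 0 (same)
  Node 1: index 1 -> 1 (same)
  Node 2: index 3 -> 3 (same)
  Node 3: index 2 -> 2 (same)
  Node 4: index 4 -> 4 (same)
Nodes that changed position: none

Answer: none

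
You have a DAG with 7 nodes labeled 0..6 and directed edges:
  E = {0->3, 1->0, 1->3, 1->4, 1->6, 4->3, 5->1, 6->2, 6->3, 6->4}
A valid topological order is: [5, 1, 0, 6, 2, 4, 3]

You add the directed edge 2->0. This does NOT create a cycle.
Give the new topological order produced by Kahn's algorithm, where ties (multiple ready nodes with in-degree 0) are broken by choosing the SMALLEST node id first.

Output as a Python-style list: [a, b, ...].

Answer: [5, 1, 6, 2, 0, 4, 3]

Derivation:
Old toposort: [5, 1, 0, 6, 2, 4, 3]
Added edge: 2->0
Position of 2 (4) > position of 0 (2). Must reorder: 2 must now come before 0.
Run Kahn's algorithm (break ties by smallest node id):
  initial in-degrees: [2, 1, 1, 4, 2, 0, 1]
  ready (indeg=0): [5]
  pop 5: indeg[1]->0 | ready=[1] | order so far=[5]
  pop 1: indeg[0]->1; indeg[3]->3; indeg[4]->1; indeg[6]->0 | ready=[6] | order so far=[5, 1]
  pop 6: indeg[2]->0; indeg[3]->2; indeg[4]->0 | ready=[2, 4] | order so far=[5, 1, 6]
  pop 2: indeg[0]->0 | ready=[0, 4] | order so far=[5, 1, 6, 2]
  pop 0: indeg[3]->1 | ready=[4] | order so far=[5, 1, 6, 2, 0]
  pop 4: indeg[3]->0 | ready=[3] | order so far=[5, 1, 6, 2, 0, 4]
  pop 3: no out-edges | ready=[] | order so far=[5, 1, 6, 2, 0, 4, 3]
  Result: [5, 1, 6, 2, 0, 4, 3]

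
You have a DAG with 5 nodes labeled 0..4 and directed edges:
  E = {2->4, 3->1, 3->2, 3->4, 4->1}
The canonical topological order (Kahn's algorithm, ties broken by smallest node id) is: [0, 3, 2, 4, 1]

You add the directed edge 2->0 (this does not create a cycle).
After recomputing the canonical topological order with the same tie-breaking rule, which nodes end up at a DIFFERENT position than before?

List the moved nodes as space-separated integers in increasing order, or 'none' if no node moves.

Old toposort: [0, 3, 2, 4, 1]
Added edge 2->0
Recompute Kahn (smallest-id tiebreak):
  initial in-degrees: [1, 2, 1, 0, 2]
  ready (indeg=0): [3]
  pop 3: indeg[1]->1; indeg[2]->0; indeg[4]->1 | ready=[2] | order so far=[3]
  pop 2: indeg[0]->0; indeg[4]->0 | ready=[0, 4] | order so far=[3, 2]
  pop 0: no out-edges | ready=[4] | order so far=[3, 2, 0]
  pop 4: indeg[1]->0 | ready=[1] | order so far=[3, 2, 0, 4]
  pop 1: no out-edges | ready=[] | order so far=[3, 2, 0, 4, 1]
New canonical toposort: [3, 2, 0, 4, 1]
Compare positions:
  Node 0: index 0 -> 2 (moved)
  Node 1: index 4 -> 4 (same)
  Node 2: index 2 -> 1 (moved)
  Node 3: index 1 -> 0 (moved)
  Node 4: index 3 -> 3 (same)
Nodes that changed position: 0 2 3

Answer: 0 2 3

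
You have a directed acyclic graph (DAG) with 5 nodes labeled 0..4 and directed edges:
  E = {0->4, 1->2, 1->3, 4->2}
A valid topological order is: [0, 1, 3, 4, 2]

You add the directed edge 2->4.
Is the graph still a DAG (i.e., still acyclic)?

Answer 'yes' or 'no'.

Answer: no

Derivation:
Given toposort: [0, 1, 3, 4, 2]
Position of 2: index 4; position of 4: index 3
New edge 2->4: backward (u after v in old order)
Backward edge: old toposort is now invalid. Check if this creates a cycle.
Does 4 already reach 2? Reachable from 4: [2, 4]. YES -> cycle!
Still a DAG? no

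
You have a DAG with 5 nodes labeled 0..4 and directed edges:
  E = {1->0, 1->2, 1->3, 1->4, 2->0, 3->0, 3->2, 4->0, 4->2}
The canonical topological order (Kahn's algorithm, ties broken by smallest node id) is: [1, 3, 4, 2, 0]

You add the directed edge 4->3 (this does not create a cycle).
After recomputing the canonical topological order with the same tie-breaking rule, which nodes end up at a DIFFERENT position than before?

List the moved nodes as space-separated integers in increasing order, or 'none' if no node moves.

Answer: 3 4

Derivation:
Old toposort: [1, 3, 4, 2, 0]
Added edge 4->3
Recompute Kahn (smallest-id tiebreak):
  initial in-degrees: [4, 0, 3, 2, 1]
  ready (indeg=0): [1]
  pop 1: indeg[0]->3; indeg[2]->2; indeg[3]->1; indeg[4]->0 | ready=[4] | order so far=[1]
  pop 4: indeg[0]->2; indeg[2]->1; indeg[3]->0 | ready=[3] | order so far=[1, 4]
  pop 3: indeg[0]->1; indeg[2]->0 | ready=[2] | order so far=[1, 4, 3]
  pop 2: indeg[0]->0 | ready=[0] | order so far=[1, 4, 3, 2]
  pop 0: no out-edges | ready=[] | order so far=[1, 4, 3, 2, 0]
New canonical toposort: [1, 4, 3, 2, 0]
Compare positions:
  Node 0: index 4 -> 4 (same)
  Node 1: index 0 -> 0 (same)
  Node 2: index 3 -> 3 (same)
  Node 3: index 1 -> 2 (moved)
  Node 4: index 2 -> 1 (moved)
Nodes that changed position: 3 4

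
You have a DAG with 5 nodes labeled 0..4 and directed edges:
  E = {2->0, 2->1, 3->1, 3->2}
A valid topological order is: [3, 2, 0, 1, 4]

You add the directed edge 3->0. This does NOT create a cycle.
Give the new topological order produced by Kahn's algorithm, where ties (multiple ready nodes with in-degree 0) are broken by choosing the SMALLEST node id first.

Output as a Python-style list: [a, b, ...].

Answer: [3, 2, 0, 1, 4]

Derivation:
Old toposort: [3, 2, 0, 1, 4]
Added edge: 3->0
Position of 3 (0) < position of 0 (2). Old order still valid.
Run Kahn's algorithm (break ties by smallest node id):
  initial in-degrees: [2, 2, 1, 0, 0]
  ready (indeg=0): [3, 4]
  pop 3: indeg[0]->1; indeg[1]->1; indeg[2]->0 | ready=[2, 4] | order so far=[3]
  pop 2: indeg[0]->0; indeg[1]->0 | ready=[0, 1, 4] | order so far=[3, 2]
  pop 0: no out-edges | ready=[1, 4] | order so far=[3, 2, 0]
  pop 1: no out-edges | ready=[4] | order so far=[3, 2, 0, 1]
  pop 4: no out-edges | ready=[] | order so far=[3, 2, 0, 1, 4]
  Result: [3, 2, 0, 1, 4]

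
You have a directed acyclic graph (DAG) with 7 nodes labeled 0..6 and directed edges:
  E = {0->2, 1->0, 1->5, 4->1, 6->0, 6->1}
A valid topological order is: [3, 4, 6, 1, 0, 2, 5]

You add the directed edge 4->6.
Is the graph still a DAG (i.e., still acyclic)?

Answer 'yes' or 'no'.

Answer: yes

Derivation:
Given toposort: [3, 4, 6, 1, 0, 2, 5]
Position of 4: index 1; position of 6: index 2
New edge 4->6: forward
Forward edge: respects the existing order. Still a DAG, same toposort still valid.
Still a DAG? yes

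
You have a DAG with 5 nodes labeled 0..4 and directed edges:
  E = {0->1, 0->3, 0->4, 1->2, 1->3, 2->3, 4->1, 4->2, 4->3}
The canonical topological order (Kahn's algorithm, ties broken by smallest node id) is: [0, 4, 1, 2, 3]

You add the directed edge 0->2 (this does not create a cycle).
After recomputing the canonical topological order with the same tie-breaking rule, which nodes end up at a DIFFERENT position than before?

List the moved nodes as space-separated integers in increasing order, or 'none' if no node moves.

Answer: none

Derivation:
Old toposort: [0, 4, 1, 2, 3]
Added edge 0->2
Recompute Kahn (smallest-id tiebreak):
  initial in-degrees: [0, 2, 3, 4, 1]
  ready (indeg=0): [0]
  pop 0: indeg[1]->1; indeg[2]->2; indeg[3]->3; indeg[4]->0 | ready=[4] | order so far=[0]
  pop 4: indeg[1]->0; indeg[2]->1; indeg[3]->2 | ready=[1] | order so far=[0, 4]
  pop 1: indeg[2]->0; indeg[3]->1 | ready=[2] | order so far=[0, 4, 1]
  pop 2: indeg[3]->0 | ready=[3] | order so far=[0, 4, 1, 2]
  pop 3: no out-edges | ready=[] | order so far=[0, 4, 1, 2, 3]
New canonical toposort: [0, 4, 1, 2, 3]
Compare positions:
  Node 0: index 0 -> 0 (same)
  Node 1: index 2 -> 2 (same)
  Node 2: index 3 -> 3 (same)
  Node 3: index 4 -> 4 (same)
  Node 4: index 1 -> 1 (same)
Nodes that changed position: none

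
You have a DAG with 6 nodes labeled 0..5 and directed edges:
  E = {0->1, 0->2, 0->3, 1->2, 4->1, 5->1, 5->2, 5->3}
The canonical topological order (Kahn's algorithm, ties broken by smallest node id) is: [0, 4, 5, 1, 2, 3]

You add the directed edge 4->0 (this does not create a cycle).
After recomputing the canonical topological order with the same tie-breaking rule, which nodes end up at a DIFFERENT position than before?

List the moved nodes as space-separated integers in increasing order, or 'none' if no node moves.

Old toposort: [0, 4, 5, 1, 2, 3]
Added edge 4->0
Recompute Kahn (smallest-id tiebreak):
  initial in-degrees: [1, 3, 3, 2, 0, 0]
  ready (indeg=0): [4, 5]
  pop 4: indeg[0]->0; indeg[1]->2 | ready=[0, 5] | order so far=[4]
  pop 0: indeg[1]->1; indeg[2]->2; indeg[3]->1 | ready=[5] | order so far=[4, 0]
  pop 5: indeg[1]->0; indeg[2]->1; indeg[3]->0 | ready=[1, 3] | order so far=[4, 0, 5]
  pop 1: indeg[2]->0 | ready=[2, 3] | order so far=[4, 0, 5, 1]
  pop 2: no out-edges | ready=[3] | order so far=[4, 0, 5, 1, 2]
  pop 3: no out-edges | ready=[] | order so far=[4, 0, 5, 1, 2, 3]
New canonical toposort: [4, 0, 5, 1, 2, 3]
Compare positions:
  Node 0: index 0 -> 1 (moved)
  Node 1: index 3 -> 3 (same)
  Node 2: index 4 -> 4 (same)
  Node 3: index 5 -> 5 (same)
  Node 4: index 1 -> 0 (moved)
  Node 5: index 2 -> 2 (same)
Nodes that changed position: 0 4

Answer: 0 4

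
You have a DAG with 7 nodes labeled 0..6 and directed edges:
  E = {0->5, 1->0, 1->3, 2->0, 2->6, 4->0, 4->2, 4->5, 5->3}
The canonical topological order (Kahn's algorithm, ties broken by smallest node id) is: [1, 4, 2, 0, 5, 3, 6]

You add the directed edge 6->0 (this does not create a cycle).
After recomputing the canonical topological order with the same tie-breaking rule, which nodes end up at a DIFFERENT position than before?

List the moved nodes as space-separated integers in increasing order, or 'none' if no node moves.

Old toposort: [1, 4, 2, 0, 5, 3, 6]
Added edge 6->0
Recompute Kahn (smallest-id tiebreak):
  initial in-degrees: [4, 0, 1, 2, 0, 2, 1]
  ready (indeg=0): [1, 4]
  pop 1: indeg[0]->3; indeg[3]->1 | ready=[4] | order so far=[1]
  pop 4: indeg[0]->2; indeg[2]->0; indeg[5]->1 | ready=[2] | order so far=[1, 4]
  pop 2: indeg[0]->1; indeg[6]->0 | ready=[6] | order so far=[1, 4, 2]
  pop 6: indeg[0]->0 | ready=[0] | order so far=[1, 4, 2, 6]
  pop 0: indeg[5]->0 | ready=[5] | order so far=[1, 4, 2, 6, 0]
  pop 5: indeg[3]->0 | ready=[3] | order so far=[1, 4, 2, 6, 0, 5]
  pop 3: no out-edges | ready=[] | order so far=[1, 4, 2, 6, 0, 5, 3]
New canonical toposort: [1, 4, 2, 6, 0, 5, 3]
Compare positions:
  Node 0: index 3 -> 4 (moved)
  Node 1: index 0 -> 0 (same)
  Node 2: index 2 -> 2 (same)
  Node 3: index 5 -> 6 (moved)
  Node 4: index 1 -> 1 (same)
  Node 5: index 4 -> 5 (moved)
  Node 6: index 6 -> 3 (moved)
Nodes that changed position: 0 3 5 6

Answer: 0 3 5 6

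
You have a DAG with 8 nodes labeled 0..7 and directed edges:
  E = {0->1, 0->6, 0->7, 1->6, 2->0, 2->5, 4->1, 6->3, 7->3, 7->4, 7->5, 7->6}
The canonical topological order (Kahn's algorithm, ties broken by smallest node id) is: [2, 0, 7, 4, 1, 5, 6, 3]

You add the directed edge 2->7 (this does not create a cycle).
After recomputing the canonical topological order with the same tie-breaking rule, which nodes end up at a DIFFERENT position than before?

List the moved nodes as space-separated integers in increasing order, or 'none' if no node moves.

Old toposort: [2, 0, 7, 4, 1, 5, 6, 3]
Added edge 2->7
Recompute Kahn (smallest-id tiebreak):
  initial in-degrees: [1, 2, 0, 2, 1, 2, 3, 2]
  ready (indeg=0): [2]
  pop 2: indeg[0]->0; indeg[5]->1; indeg[7]->1 | ready=[0] | order so far=[2]
  pop 0: indeg[1]->1; indeg[6]->2; indeg[7]->0 | ready=[7] | order so far=[2, 0]
  pop 7: indeg[3]->1; indeg[4]->0; indeg[5]->0; indeg[6]->1 | ready=[4, 5] | order so far=[2, 0, 7]
  pop 4: indeg[1]->0 | ready=[1, 5] | order so far=[2, 0, 7, 4]
  pop 1: indeg[6]->0 | ready=[5, 6] | order so far=[2, 0, 7, 4, 1]
  pop 5: no out-edges | ready=[6] | order so far=[2, 0, 7, 4, 1, 5]
  pop 6: indeg[3]->0 | ready=[3] | order so far=[2, 0, 7, 4, 1, 5, 6]
  pop 3: no out-edges | ready=[] | order so far=[2, 0, 7, 4, 1, 5, 6, 3]
New canonical toposort: [2, 0, 7, 4, 1, 5, 6, 3]
Compare positions:
  Node 0: index 1 -> 1 (same)
  Node 1: index 4 -> 4 (same)
  Node 2: index 0 -> 0 (same)
  Node 3: index 7 -> 7 (same)
  Node 4: index 3 -> 3 (same)
  Node 5: index 5 -> 5 (same)
  Node 6: index 6 -> 6 (same)
  Node 7: index 2 -> 2 (same)
Nodes that changed position: none

Answer: none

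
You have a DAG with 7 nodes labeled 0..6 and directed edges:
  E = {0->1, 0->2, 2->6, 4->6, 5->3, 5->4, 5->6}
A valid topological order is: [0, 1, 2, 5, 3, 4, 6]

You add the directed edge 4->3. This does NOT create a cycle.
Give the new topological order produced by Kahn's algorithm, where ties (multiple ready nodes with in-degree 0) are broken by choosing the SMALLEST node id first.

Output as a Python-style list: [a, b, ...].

Answer: [0, 1, 2, 5, 4, 3, 6]

Derivation:
Old toposort: [0, 1, 2, 5, 3, 4, 6]
Added edge: 4->3
Position of 4 (5) > position of 3 (4). Must reorder: 4 must now come before 3.
Run Kahn's algorithm (break ties by smallest node id):
  initial in-degrees: [0, 1, 1, 2, 1, 0, 3]
  ready (indeg=0): [0, 5]
  pop 0: indeg[1]->0; indeg[2]->0 | ready=[1, 2, 5] | order so far=[0]
  pop 1: no out-edges | ready=[2, 5] | order so far=[0, 1]
  pop 2: indeg[6]->2 | ready=[5] | order so far=[0, 1, 2]
  pop 5: indeg[3]->1; indeg[4]->0; indeg[6]->1 | ready=[4] | order so far=[0, 1, 2, 5]
  pop 4: indeg[3]->0; indeg[6]->0 | ready=[3, 6] | order so far=[0, 1, 2, 5, 4]
  pop 3: no out-edges | ready=[6] | order so far=[0, 1, 2, 5, 4, 3]
  pop 6: no out-edges | ready=[] | order so far=[0, 1, 2, 5, 4, 3, 6]
  Result: [0, 1, 2, 5, 4, 3, 6]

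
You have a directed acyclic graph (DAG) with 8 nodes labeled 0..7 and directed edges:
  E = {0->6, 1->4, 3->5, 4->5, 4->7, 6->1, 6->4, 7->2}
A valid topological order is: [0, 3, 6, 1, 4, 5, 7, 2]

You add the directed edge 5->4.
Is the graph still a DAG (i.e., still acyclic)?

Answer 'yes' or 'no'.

Given toposort: [0, 3, 6, 1, 4, 5, 7, 2]
Position of 5: index 5; position of 4: index 4
New edge 5->4: backward (u after v in old order)
Backward edge: old toposort is now invalid. Check if this creates a cycle.
Does 4 already reach 5? Reachable from 4: [2, 4, 5, 7]. YES -> cycle!
Still a DAG? no

Answer: no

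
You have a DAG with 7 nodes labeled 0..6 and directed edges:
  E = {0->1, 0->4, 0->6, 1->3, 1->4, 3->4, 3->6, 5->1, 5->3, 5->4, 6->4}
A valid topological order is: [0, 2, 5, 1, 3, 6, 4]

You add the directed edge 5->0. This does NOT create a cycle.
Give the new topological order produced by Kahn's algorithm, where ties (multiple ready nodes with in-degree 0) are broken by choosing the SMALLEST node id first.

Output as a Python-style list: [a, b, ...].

Answer: [2, 5, 0, 1, 3, 6, 4]

Derivation:
Old toposort: [0, 2, 5, 1, 3, 6, 4]
Added edge: 5->0
Position of 5 (2) > position of 0 (0). Must reorder: 5 must now come before 0.
Run Kahn's algorithm (break ties by smallest node id):
  initial in-degrees: [1, 2, 0, 2, 5, 0, 2]
  ready (indeg=0): [2, 5]
  pop 2: no out-edges | ready=[5] | order so far=[2]
  pop 5: indeg[0]->0; indeg[1]->1; indeg[3]->1; indeg[4]->4 | ready=[0] | order so far=[2, 5]
  pop 0: indeg[1]->0; indeg[4]->3; indeg[6]->1 | ready=[1] | order so far=[2, 5, 0]
  pop 1: indeg[3]->0; indeg[4]->2 | ready=[3] | order so far=[2, 5, 0, 1]
  pop 3: indeg[4]->1; indeg[6]->0 | ready=[6] | order so far=[2, 5, 0, 1, 3]
  pop 6: indeg[4]->0 | ready=[4] | order so far=[2, 5, 0, 1, 3, 6]
  pop 4: no out-edges | ready=[] | order so far=[2, 5, 0, 1, 3, 6, 4]
  Result: [2, 5, 0, 1, 3, 6, 4]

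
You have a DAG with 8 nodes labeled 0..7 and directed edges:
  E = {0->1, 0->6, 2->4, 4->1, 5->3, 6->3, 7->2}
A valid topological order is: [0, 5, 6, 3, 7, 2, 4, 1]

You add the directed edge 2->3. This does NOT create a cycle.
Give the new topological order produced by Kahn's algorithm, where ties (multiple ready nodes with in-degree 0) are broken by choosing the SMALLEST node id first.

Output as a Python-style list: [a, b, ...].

Answer: [0, 5, 6, 7, 2, 3, 4, 1]

Derivation:
Old toposort: [0, 5, 6, 3, 7, 2, 4, 1]
Added edge: 2->3
Position of 2 (5) > position of 3 (3). Must reorder: 2 must now come before 3.
Run Kahn's algorithm (break ties by smallest node id):
  initial in-degrees: [0, 2, 1, 3, 1, 0, 1, 0]
  ready (indeg=0): [0, 5, 7]
  pop 0: indeg[1]->1; indeg[6]->0 | ready=[5, 6, 7] | order so far=[0]
  pop 5: indeg[3]->2 | ready=[6, 7] | order so far=[0, 5]
  pop 6: indeg[3]->1 | ready=[7] | order so far=[0, 5, 6]
  pop 7: indeg[2]->0 | ready=[2] | order so far=[0, 5, 6, 7]
  pop 2: indeg[3]->0; indeg[4]->0 | ready=[3, 4] | order so far=[0, 5, 6, 7, 2]
  pop 3: no out-edges | ready=[4] | order so far=[0, 5, 6, 7, 2, 3]
  pop 4: indeg[1]->0 | ready=[1] | order so far=[0, 5, 6, 7, 2, 3, 4]
  pop 1: no out-edges | ready=[] | order so far=[0, 5, 6, 7, 2, 3, 4, 1]
  Result: [0, 5, 6, 7, 2, 3, 4, 1]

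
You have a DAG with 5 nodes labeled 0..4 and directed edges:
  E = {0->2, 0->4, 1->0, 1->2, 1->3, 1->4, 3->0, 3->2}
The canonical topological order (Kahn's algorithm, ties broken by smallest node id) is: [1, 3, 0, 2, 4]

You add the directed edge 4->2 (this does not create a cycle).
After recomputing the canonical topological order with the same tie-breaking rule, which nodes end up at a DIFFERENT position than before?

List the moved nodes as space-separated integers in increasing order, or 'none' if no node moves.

Old toposort: [1, 3, 0, 2, 4]
Added edge 4->2
Recompute Kahn (smallest-id tiebreak):
  initial in-degrees: [2, 0, 4, 1, 2]
  ready (indeg=0): [1]
  pop 1: indeg[0]->1; indeg[2]->3; indeg[3]->0; indeg[4]->1 | ready=[3] | order so far=[1]
  pop 3: indeg[0]->0; indeg[2]->2 | ready=[0] | order so far=[1, 3]
  pop 0: indeg[2]->1; indeg[4]->0 | ready=[4] | order so far=[1, 3, 0]
  pop 4: indeg[2]->0 | ready=[2] | order so far=[1, 3, 0, 4]
  pop 2: no out-edges | ready=[] | order so far=[1, 3, 0, 4, 2]
New canonical toposort: [1, 3, 0, 4, 2]
Compare positions:
  Node 0: index 2 -> 2 (same)
  Node 1: index 0 -> 0 (same)
  Node 2: index 3 -> 4 (moved)
  Node 3: index 1 -> 1 (same)
  Node 4: index 4 -> 3 (moved)
Nodes that changed position: 2 4

Answer: 2 4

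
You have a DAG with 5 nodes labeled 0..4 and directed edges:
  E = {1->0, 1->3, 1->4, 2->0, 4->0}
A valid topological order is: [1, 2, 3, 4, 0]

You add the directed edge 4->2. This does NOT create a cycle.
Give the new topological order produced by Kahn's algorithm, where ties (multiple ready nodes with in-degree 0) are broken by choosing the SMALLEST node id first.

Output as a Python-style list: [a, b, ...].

Answer: [1, 3, 4, 2, 0]

Derivation:
Old toposort: [1, 2, 3, 4, 0]
Added edge: 4->2
Position of 4 (3) > position of 2 (1). Must reorder: 4 must now come before 2.
Run Kahn's algorithm (break ties by smallest node id):
  initial in-degrees: [3, 0, 1, 1, 1]
  ready (indeg=0): [1]
  pop 1: indeg[0]->2; indeg[3]->0; indeg[4]->0 | ready=[3, 4] | order so far=[1]
  pop 3: no out-edges | ready=[4] | order so far=[1, 3]
  pop 4: indeg[0]->1; indeg[2]->0 | ready=[2] | order so far=[1, 3, 4]
  pop 2: indeg[0]->0 | ready=[0] | order so far=[1, 3, 4, 2]
  pop 0: no out-edges | ready=[] | order so far=[1, 3, 4, 2, 0]
  Result: [1, 3, 4, 2, 0]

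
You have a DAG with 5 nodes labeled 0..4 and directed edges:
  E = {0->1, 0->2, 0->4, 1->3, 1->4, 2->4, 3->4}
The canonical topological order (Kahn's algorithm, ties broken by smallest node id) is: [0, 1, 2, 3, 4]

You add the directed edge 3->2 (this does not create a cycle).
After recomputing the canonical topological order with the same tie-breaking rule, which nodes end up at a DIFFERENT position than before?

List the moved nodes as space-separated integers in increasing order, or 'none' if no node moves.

Answer: 2 3

Derivation:
Old toposort: [0, 1, 2, 3, 4]
Added edge 3->2
Recompute Kahn (smallest-id tiebreak):
  initial in-degrees: [0, 1, 2, 1, 4]
  ready (indeg=0): [0]
  pop 0: indeg[1]->0; indeg[2]->1; indeg[4]->3 | ready=[1] | order so far=[0]
  pop 1: indeg[3]->0; indeg[4]->2 | ready=[3] | order so far=[0, 1]
  pop 3: indeg[2]->0; indeg[4]->1 | ready=[2] | order so far=[0, 1, 3]
  pop 2: indeg[4]->0 | ready=[4] | order so far=[0, 1, 3, 2]
  pop 4: no out-edges | ready=[] | order so far=[0, 1, 3, 2, 4]
New canonical toposort: [0, 1, 3, 2, 4]
Compare positions:
  Node 0: index 0 -> 0 (same)
  Node 1: index 1 -> 1 (same)
  Node 2: index 2 -> 3 (moved)
  Node 3: index 3 -> 2 (moved)
  Node 4: index 4 -> 4 (same)
Nodes that changed position: 2 3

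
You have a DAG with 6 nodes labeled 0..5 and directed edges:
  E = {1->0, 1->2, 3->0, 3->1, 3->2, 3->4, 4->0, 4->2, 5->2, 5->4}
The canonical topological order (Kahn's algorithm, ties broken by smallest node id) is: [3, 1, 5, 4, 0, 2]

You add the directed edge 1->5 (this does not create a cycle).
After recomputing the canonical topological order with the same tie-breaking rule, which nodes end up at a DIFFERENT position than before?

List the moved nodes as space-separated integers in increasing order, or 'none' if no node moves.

Answer: none

Derivation:
Old toposort: [3, 1, 5, 4, 0, 2]
Added edge 1->5
Recompute Kahn (smallest-id tiebreak):
  initial in-degrees: [3, 1, 4, 0, 2, 1]
  ready (indeg=0): [3]
  pop 3: indeg[0]->2; indeg[1]->0; indeg[2]->3; indeg[4]->1 | ready=[1] | order so far=[3]
  pop 1: indeg[0]->1; indeg[2]->2; indeg[5]->0 | ready=[5] | order so far=[3, 1]
  pop 5: indeg[2]->1; indeg[4]->0 | ready=[4] | order so far=[3, 1, 5]
  pop 4: indeg[0]->0; indeg[2]->0 | ready=[0, 2] | order so far=[3, 1, 5, 4]
  pop 0: no out-edges | ready=[2] | order so far=[3, 1, 5, 4, 0]
  pop 2: no out-edges | ready=[] | order so far=[3, 1, 5, 4, 0, 2]
New canonical toposort: [3, 1, 5, 4, 0, 2]
Compare positions:
  Node 0: index 4 -> 4 (same)
  Node 1: index 1 -> 1 (same)
  Node 2: index 5 -> 5 (same)
  Node 3: index 0 -> 0 (same)
  Node 4: index 3 -> 3 (same)
  Node 5: index 2 -> 2 (same)
Nodes that changed position: none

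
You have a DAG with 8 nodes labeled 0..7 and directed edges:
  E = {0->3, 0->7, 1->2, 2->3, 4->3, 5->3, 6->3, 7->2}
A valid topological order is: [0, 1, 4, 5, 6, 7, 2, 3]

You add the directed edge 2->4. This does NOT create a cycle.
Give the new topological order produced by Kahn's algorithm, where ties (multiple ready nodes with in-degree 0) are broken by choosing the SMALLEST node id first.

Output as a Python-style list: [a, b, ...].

Old toposort: [0, 1, 4, 5, 6, 7, 2, 3]
Added edge: 2->4
Position of 2 (6) > position of 4 (2). Must reorder: 2 must now come before 4.
Run Kahn's algorithm (break ties by smallest node id):
  initial in-degrees: [0, 0, 2, 5, 1, 0, 0, 1]
  ready (indeg=0): [0, 1, 5, 6]
  pop 0: indeg[3]->4; indeg[7]->0 | ready=[1, 5, 6, 7] | order so far=[0]
  pop 1: indeg[2]->1 | ready=[5, 6, 7] | order so far=[0, 1]
  pop 5: indeg[3]->3 | ready=[6, 7] | order so far=[0, 1, 5]
  pop 6: indeg[3]->2 | ready=[7] | order so far=[0, 1, 5, 6]
  pop 7: indeg[2]->0 | ready=[2] | order so far=[0, 1, 5, 6, 7]
  pop 2: indeg[3]->1; indeg[4]->0 | ready=[4] | order so far=[0, 1, 5, 6, 7, 2]
  pop 4: indeg[3]->0 | ready=[3] | order so far=[0, 1, 5, 6, 7, 2, 4]
  pop 3: no out-edges | ready=[] | order so far=[0, 1, 5, 6, 7, 2, 4, 3]
  Result: [0, 1, 5, 6, 7, 2, 4, 3]

Answer: [0, 1, 5, 6, 7, 2, 4, 3]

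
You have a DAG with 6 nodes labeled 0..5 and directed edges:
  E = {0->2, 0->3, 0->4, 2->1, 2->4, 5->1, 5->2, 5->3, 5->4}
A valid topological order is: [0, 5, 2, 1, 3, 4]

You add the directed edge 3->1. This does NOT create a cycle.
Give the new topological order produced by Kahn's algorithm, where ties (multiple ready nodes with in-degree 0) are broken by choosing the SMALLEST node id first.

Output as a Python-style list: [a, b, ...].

Answer: [0, 5, 2, 3, 1, 4]

Derivation:
Old toposort: [0, 5, 2, 1, 3, 4]
Added edge: 3->1
Position of 3 (4) > position of 1 (3). Must reorder: 3 must now come before 1.
Run Kahn's algorithm (break ties by smallest node id):
  initial in-degrees: [0, 3, 2, 2, 3, 0]
  ready (indeg=0): [0, 5]
  pop 0: indeg[2]->1; indeg[3]->1; indeg[4]->2 | ready=[5] | order so far=[0]
  pop 5: indeg[1]->2; indeg[2]->0; indeg[3]->0; indeg[4]->1 | ready=[2, 3] | order so far=[0, 5]
  pop 2: indeg[1]->1; indeg[4]->0 | ready=[3, 4] | order so far=[0, 5, 2]
  pop 3: indeg[1]->0 | ready=[1, 4] | order so far=[0, 5, 2, 3]
  pop 1: no out-edges | ready=[4] | order so far=[0, 5, 2, 3, 1]
  pop 4: no out-edges | ready=[] | order so far=[0, 5, 2, 3, 1, 4]
  Result: [0, 5, 2, 3, 1, 4]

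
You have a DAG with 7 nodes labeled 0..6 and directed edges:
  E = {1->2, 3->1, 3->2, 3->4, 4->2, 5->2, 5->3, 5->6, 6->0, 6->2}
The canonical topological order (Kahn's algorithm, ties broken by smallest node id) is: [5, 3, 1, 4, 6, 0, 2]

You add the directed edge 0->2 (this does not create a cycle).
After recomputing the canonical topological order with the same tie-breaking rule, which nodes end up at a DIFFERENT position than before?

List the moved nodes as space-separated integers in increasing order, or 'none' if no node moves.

Answer: none

Derivation:
Old toposort: [5, 3, 1, 4, 6, 0, 2]
Added edge 0->2
Recompute Kahn (smallest-id tiebreak):
  initial in-degrees: [1, 1, 6, 1, 1, 0, 1]
  ready (indeg=0): [5]
  pop 5: indeg[2]->5; indeg[3]->0; indeg[6]->0 | ready=[3, 6] | order so far=[5]
  pop 3: indeg[1]->0; indeg[2]->4; indeg[4]->0 | ready=[1, 4, 6] | order so far=[5, 3]
  pop 1: indeg[2]->3 | ready=[4, 6] | order so far=[5, 3, 1]
  pop 4: indeg[2]->2 | ready=[6] | order so far=[5, 3, 1, 4]
  pop 6: indeg[0]->0; indeg[2]->1 | ready=[0] | order so far=[5, 3, 1, 4, 6]
  pop 0: indeg[2]->0 | ready=[2] | order so far=[5, 3, 1, 4, 6, 0]
  pop 2: no out-edges | ready=[] | order so far=[5, 3, 1, 4, 6, 0, 2]
New canonical toposort: [5, 3, 1, 4, 6, 0, 2]
Compare positions:
  Node 0: index 5 -> 5 (same)
  Node 1: index 2 -> 2 (same)
  Node 2: index 6 -> 6 (same)
  Node 3: index 1 -> 1 (same)
  Node 4: index 3 -> 3 (same)
  Node 5: index 0 -> 0 (same)
  Node 6: index 4 -> 4 (same)
Nodes that changed position: none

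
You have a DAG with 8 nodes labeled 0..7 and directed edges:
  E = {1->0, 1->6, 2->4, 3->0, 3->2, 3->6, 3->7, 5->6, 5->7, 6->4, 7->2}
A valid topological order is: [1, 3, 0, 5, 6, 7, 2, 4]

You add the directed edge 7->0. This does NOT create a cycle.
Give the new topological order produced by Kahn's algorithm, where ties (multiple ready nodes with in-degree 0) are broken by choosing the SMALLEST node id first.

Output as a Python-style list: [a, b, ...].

Old toposort: [1, 3, 0, 5, 6, 7, 2, 4]
Added edge: 7->0
Position of 7 (5) > position of 0 (2). Must reorder: 7 must now come before 0.
Run Kahn's algorithm (break ties by smallest node id):
  initial in-degrees: [3, 0, 2, 0, 2, 0, 3, 2]
  ready (indeg=0): [1, 3, 5]
  pop 1: indeg[0]->2; indeg[6]->2 | ready=[3, 5] | order so far=[1]
  pop 3: indeg[0]->1; indeg[2]->1; indeg[6]->1; indeg[7]->1 | ready=[5] | order so far=[1, 3]
  pop 5: indeg[6]->0; indeg[7]->0 | ready=[6, 7] | order so far=[1, 3, 5]
  pop 6: indeg[4]->1 | ready=[7] | order so far=[1, 3, 5, 6]
  pop 7: indeg[0]->0; indeg[2]->0 | ready=[0, 2] | order so far=[1, 3, 5, 6, 7]
  pop 0: no out-edges | ready=[2] | order so far=[1, 3, 5, 6, 7, 0]
  pop 2: indeg[4]->0 | ready=[4] | order so far=[1, 3, 5, 6, 7, 0, 2]
  pop 4: no out-edges | ready=[] | order so far=[1, 3, 5, 6, 7, 0, 2, 4]
  Result: [1, 3, 5, 6, 7, 0, 2, 4]

Answer: [1, 3, 5, 6, 7, 0, 2, 4]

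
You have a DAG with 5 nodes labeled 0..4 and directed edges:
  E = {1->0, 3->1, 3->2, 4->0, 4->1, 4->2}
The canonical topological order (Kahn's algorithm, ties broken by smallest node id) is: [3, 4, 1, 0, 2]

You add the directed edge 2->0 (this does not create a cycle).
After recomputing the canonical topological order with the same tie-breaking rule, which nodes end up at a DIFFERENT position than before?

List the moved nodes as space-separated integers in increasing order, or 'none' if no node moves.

Answer: 0 2

Derivation:
Old toposort: [3, 4, 1, 0, 2]
Added edge 2->0
Recompute Kahn (smallest-id tiebreak):
  initial in-degrees: [3, 2, 2, 0, 0]
  ready (indeg=0): [3, 4]
  pop 3: indeg[1]->1; indeg[2]->1 | ready=[4] | order so far=[3]
  pop 4: indeg[0]->2; indeg[1]->0; indeg[2]->0 | ready=[1, 2] | order so far=[3, 4]
  pop 1: indeg[0]->1 | ready=[2] | order so far=[3, 4, 1]
  pop 2: indeg[0]->0 | ready=[0] | order so far=[3, 4, 1, 2]
  pop 0: no out-edges | ready=[] | order so far=[3, 4, 1, 2, 0]
New canonical toposort: [3, 4, 1, 2, 0]
Compare positions:
  Node 0: index 3 -> 4 (moved)
  Node 1: index 2 -> 2 (same)
  Node 2: index 4 -> 3 (moved)
  Node 3: index 0 -> 0 (same)
  Node 4: index 1 -> 1 (same)
Nodes that changed position: 0 2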